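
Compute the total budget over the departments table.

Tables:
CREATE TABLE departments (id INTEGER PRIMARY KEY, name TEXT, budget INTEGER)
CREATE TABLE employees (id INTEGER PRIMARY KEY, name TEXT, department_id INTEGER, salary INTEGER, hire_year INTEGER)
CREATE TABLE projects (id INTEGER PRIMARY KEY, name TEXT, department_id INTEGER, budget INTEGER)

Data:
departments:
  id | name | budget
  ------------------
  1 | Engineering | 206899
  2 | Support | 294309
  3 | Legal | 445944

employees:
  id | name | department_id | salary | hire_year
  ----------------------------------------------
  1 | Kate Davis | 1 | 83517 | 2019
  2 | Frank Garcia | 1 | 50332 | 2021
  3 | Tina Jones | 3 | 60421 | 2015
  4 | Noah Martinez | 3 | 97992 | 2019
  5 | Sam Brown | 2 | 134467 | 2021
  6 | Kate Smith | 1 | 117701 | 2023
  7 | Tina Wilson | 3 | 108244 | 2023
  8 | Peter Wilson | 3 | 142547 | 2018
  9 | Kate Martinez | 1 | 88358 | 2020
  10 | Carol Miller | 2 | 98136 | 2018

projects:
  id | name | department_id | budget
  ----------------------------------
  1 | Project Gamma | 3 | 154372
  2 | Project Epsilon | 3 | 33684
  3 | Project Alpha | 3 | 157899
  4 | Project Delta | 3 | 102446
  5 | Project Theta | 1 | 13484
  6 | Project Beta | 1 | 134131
SELECT SUM(budget) FROM departments

Execution result:
947152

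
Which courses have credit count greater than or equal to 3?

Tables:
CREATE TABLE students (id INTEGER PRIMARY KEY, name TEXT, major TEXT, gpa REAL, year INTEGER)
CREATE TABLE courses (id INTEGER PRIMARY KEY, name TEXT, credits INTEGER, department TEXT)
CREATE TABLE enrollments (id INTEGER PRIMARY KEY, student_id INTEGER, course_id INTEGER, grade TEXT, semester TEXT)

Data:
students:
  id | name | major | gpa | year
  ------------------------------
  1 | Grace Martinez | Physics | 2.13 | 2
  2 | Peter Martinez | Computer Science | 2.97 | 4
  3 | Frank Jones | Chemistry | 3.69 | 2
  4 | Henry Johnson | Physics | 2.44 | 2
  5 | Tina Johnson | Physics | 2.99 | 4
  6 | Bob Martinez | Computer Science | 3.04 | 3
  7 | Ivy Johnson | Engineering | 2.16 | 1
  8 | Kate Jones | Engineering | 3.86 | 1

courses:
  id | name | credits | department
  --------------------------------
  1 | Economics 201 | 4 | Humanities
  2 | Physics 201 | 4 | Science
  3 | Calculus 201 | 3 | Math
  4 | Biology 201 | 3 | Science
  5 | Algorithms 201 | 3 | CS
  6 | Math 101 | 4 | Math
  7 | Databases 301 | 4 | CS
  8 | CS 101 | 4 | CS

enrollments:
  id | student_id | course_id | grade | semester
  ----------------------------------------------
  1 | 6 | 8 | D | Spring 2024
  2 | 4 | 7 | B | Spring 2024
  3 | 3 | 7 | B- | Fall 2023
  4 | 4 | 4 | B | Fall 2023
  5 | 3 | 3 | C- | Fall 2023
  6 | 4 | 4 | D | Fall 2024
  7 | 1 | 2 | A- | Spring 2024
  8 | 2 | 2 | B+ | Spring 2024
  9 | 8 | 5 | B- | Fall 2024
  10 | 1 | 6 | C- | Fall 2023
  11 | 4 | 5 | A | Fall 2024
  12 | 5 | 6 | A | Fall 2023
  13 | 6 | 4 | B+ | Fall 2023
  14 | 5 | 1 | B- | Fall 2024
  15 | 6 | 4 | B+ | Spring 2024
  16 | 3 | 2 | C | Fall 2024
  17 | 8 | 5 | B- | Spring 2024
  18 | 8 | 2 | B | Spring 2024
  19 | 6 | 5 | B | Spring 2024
SELECT name, credits FROM courses WHERE credits >= 3

Execution result:
name | credits
Economics 201 | 4
Physics 201 | 4
Calculus 201 | 3
Biology 201 | 3
Algorithms 201 | 3
Math 101 | 4
Databases 301 | 4
CS 101 | 4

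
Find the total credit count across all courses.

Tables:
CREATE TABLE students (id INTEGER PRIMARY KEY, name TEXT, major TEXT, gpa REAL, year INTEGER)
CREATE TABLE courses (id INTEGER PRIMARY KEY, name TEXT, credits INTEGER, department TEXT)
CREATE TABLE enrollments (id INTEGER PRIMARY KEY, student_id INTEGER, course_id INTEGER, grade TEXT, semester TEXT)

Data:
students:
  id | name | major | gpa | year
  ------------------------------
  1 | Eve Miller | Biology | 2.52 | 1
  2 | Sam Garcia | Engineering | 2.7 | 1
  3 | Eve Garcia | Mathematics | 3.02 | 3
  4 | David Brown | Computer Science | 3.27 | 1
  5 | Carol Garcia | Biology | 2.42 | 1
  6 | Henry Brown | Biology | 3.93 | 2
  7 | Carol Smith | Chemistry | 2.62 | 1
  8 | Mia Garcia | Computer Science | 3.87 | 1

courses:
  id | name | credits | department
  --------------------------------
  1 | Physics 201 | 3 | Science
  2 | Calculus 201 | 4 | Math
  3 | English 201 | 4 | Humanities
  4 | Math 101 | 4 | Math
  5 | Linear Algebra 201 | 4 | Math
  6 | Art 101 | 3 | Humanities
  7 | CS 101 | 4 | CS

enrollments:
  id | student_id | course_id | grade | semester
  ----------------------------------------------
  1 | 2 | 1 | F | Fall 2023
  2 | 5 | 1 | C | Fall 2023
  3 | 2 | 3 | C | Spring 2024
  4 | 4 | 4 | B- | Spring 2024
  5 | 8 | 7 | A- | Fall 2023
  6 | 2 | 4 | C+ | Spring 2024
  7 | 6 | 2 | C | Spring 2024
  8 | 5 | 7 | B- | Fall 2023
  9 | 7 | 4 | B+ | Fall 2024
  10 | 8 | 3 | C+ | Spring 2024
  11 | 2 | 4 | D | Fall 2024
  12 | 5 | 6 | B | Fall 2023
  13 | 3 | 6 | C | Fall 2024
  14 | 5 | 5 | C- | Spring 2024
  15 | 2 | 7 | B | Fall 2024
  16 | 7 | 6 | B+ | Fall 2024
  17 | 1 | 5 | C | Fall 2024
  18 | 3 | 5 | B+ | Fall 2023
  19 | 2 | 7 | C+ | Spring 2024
SELECT SUM(credits) FROM courses

Execution result:
26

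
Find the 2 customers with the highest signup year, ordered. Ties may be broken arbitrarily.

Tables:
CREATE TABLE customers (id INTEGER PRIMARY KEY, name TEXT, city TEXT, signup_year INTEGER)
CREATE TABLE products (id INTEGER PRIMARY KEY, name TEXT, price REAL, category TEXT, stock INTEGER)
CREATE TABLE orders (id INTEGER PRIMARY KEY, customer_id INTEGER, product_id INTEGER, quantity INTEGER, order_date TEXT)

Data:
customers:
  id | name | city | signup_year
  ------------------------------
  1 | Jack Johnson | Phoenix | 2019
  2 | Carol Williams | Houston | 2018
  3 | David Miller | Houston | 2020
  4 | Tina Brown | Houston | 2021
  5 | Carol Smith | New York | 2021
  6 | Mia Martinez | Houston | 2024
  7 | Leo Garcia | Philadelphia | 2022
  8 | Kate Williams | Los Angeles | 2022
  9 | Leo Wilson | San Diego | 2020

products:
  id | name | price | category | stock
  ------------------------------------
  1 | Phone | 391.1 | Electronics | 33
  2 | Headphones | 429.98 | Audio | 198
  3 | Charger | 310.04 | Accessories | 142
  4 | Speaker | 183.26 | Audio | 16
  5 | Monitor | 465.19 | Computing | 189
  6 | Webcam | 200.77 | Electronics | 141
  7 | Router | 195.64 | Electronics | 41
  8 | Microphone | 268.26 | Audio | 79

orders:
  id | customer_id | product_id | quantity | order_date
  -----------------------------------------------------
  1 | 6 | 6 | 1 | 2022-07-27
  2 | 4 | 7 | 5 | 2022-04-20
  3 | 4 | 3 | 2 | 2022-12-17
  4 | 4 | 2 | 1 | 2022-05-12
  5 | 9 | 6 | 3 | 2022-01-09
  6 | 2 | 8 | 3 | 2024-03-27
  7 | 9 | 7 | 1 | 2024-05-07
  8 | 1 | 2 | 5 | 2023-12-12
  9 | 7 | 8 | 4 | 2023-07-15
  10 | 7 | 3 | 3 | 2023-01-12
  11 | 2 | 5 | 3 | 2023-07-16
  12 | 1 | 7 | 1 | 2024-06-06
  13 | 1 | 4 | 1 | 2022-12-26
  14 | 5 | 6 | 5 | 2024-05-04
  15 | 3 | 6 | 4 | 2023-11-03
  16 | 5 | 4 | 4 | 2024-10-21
SELECT name, signup_year FROM customers ORDER BY signup_year DESC LIMIT 2

Execution result:
name | signup_year
Mia Martinez | 2024
Leo Garcia | 2022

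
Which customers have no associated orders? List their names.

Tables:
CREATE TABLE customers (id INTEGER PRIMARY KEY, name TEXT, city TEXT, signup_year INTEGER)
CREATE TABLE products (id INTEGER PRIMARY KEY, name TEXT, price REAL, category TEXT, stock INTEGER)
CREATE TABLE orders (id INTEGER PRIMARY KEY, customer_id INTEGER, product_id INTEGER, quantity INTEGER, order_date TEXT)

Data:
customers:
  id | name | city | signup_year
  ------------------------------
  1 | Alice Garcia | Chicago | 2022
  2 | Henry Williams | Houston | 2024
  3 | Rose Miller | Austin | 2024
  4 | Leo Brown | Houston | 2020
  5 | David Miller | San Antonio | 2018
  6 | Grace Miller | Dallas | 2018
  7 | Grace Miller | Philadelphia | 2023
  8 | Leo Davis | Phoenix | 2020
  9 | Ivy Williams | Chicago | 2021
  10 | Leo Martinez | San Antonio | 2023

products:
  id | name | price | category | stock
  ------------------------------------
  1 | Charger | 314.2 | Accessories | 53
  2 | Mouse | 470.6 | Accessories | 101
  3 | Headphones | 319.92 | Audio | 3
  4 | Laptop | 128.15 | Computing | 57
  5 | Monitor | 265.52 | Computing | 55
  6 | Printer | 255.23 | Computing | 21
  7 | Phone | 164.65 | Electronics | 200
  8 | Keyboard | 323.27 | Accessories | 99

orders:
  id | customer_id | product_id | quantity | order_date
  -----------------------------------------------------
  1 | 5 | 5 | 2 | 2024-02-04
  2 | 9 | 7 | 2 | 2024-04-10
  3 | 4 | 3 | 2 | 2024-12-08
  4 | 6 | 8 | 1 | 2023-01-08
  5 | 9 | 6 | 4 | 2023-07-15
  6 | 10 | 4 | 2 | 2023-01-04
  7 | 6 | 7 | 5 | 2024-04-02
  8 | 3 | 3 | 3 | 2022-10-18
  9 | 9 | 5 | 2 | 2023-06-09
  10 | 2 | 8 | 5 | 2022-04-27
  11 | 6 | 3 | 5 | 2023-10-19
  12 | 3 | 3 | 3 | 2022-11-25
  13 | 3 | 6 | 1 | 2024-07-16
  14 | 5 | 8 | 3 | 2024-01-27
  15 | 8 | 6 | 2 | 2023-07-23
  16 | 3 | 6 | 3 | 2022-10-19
SELECT p.name FROM customers p LEFT JOIN orders c ON c.customer_id = p.id WHERE c.id IS NULL

Execution result:
name
Alice Garcia
Grace Miller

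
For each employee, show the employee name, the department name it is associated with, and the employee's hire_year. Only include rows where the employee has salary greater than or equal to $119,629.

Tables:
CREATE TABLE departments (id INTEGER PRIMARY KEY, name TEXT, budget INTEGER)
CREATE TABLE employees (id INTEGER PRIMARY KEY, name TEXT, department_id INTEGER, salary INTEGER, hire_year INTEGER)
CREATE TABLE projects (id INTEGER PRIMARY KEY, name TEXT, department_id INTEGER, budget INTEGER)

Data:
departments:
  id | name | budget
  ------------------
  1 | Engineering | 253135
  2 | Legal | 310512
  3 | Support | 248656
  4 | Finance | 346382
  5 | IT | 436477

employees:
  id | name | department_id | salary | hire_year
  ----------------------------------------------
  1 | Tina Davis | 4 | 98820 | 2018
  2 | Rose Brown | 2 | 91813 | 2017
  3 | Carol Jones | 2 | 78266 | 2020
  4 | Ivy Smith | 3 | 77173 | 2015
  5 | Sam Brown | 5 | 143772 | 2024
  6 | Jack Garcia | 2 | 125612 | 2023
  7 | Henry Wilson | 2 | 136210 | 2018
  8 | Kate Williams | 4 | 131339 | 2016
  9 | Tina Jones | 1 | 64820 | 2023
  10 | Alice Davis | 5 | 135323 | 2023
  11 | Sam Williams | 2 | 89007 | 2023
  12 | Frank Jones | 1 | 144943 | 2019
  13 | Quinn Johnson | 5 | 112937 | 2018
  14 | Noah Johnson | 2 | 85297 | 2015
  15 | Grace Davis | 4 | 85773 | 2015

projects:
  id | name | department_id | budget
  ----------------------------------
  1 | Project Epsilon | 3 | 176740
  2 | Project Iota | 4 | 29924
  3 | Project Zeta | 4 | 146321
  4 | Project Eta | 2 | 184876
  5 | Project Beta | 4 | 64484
SELECT c.name, p.name AS department, c.hire_year FROM employees c JOIN departments p ON c.department_id = p.id WHERE c.salary >= 119629

Execution result:
name | department | hire_year
Sam Brown | IT | 2024
Jack Garcia | Legal | 2023
Henry Wilson | Legal | 2018
Kate Williams | Finance | 2016
Alice Davis | IT | 2023
Frank Jones | Engineering | 2019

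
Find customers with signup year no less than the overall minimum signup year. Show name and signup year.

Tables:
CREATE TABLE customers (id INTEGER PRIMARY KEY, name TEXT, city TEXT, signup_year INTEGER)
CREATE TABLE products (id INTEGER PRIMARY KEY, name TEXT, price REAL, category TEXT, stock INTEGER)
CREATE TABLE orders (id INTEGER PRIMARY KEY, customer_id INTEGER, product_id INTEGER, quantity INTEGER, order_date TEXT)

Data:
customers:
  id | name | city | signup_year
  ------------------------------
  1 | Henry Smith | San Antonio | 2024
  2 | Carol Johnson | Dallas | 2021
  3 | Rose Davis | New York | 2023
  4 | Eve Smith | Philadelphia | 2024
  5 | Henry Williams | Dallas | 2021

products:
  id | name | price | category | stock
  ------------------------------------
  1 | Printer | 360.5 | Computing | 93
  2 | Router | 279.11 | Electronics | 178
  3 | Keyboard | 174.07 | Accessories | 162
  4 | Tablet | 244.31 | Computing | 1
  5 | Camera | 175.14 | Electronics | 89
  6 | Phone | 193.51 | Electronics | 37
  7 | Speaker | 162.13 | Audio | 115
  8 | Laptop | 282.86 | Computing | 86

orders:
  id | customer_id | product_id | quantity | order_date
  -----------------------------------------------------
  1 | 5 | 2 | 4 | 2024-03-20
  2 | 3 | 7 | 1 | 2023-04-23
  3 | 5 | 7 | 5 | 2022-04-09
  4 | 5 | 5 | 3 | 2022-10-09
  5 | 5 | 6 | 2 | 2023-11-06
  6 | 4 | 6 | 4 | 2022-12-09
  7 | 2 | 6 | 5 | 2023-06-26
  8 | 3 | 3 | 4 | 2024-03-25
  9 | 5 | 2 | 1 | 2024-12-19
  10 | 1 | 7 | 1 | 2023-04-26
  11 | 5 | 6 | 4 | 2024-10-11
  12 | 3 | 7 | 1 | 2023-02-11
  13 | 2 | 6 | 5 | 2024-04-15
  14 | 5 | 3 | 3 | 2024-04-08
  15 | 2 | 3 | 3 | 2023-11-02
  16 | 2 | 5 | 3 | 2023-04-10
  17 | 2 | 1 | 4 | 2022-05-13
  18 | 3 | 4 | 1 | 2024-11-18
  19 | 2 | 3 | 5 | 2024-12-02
SELECT name, signup_year FROM customers WHERE signup_year >= (SELECT MIN(signup_year) FROM customers)

Execution result:
name | signup_year
Henry Smith | 2024
Carol Johnson | 2021
Rose Davis | 2023
Eve Smith | 2024
Henry Williams | 2021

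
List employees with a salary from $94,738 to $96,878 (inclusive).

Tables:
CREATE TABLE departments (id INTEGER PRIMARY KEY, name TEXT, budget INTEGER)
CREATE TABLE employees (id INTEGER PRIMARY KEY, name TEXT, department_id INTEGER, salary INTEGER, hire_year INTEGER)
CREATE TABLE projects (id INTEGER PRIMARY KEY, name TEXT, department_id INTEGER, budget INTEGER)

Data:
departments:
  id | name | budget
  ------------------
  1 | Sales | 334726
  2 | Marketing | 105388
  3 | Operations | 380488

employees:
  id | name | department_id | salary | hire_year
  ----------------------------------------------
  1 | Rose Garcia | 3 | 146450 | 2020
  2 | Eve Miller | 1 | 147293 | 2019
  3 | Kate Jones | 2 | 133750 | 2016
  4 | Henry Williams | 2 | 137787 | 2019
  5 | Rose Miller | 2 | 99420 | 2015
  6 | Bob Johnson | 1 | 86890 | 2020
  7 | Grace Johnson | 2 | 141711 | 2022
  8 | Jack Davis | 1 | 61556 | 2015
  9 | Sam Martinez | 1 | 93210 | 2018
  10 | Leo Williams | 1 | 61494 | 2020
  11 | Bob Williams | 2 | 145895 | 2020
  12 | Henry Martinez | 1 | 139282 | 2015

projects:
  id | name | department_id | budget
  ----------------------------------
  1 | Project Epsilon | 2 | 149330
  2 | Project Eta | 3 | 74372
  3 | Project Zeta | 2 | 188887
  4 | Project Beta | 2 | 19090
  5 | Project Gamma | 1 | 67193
SELECT name, salary FROM employees WHERE salary BETWEEN 94738 AND 96878

Execution result:
(no rows)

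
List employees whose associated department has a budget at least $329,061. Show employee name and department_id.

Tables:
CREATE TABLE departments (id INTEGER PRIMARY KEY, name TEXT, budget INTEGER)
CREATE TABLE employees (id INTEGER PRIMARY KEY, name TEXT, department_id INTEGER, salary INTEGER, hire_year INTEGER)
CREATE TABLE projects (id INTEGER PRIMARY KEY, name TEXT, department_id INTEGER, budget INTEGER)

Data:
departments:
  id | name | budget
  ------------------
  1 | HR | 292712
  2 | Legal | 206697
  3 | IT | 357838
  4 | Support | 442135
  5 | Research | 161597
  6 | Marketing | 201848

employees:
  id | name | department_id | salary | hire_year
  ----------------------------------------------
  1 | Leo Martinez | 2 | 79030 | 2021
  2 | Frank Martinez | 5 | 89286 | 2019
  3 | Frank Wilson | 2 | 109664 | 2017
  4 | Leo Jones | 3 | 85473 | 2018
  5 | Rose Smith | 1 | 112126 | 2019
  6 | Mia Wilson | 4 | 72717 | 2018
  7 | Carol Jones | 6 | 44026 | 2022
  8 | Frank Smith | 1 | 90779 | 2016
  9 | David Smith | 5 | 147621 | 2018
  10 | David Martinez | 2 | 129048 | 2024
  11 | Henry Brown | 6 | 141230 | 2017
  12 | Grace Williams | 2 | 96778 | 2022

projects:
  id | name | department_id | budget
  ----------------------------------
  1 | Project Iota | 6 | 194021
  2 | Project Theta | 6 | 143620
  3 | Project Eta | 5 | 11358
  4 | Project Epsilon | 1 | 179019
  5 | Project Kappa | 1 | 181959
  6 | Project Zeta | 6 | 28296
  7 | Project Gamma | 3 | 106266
SELECT name, department_id FROM employees WHERE department_id IN (SELECT id FROM departments WHERE budget >= 329061)

Execution result:
name | department_id
Leo Jones | 3
Mia Wilson | 4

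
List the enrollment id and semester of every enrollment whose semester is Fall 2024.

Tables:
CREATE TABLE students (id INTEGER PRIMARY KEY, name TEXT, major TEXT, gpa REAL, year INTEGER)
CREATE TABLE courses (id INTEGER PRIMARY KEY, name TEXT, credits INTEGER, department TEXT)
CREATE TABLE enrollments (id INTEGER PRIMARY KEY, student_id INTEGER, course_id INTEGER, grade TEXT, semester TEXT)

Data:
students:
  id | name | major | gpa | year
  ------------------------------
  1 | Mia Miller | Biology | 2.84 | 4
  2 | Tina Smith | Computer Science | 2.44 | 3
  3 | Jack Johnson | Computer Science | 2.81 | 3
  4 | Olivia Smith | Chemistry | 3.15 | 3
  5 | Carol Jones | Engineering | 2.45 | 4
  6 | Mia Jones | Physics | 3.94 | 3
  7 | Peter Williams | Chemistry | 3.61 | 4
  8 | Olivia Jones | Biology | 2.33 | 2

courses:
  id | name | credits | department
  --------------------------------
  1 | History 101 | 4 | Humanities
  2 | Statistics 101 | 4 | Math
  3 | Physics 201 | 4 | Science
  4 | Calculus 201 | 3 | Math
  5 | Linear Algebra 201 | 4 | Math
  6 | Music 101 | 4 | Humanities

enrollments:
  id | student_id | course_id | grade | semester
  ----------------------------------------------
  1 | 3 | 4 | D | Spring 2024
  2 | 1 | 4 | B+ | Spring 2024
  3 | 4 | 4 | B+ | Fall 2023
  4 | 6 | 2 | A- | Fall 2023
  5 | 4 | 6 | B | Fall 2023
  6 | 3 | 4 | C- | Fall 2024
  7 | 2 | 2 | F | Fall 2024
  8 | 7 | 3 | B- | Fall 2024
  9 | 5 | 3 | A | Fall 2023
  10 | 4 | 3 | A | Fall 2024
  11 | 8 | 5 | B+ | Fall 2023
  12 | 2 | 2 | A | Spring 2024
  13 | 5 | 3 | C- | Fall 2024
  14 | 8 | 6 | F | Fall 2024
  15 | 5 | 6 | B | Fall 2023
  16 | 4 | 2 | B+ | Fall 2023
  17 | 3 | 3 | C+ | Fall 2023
SELECT id, semester FROM enrollments WHERE semester = 'Fall 2024'

Execution result:
id | semester
6 | Fall 2024
7 | Fall 2024
8 | Fall 2024
10 | Fall 2024
13 | Fall 2024
14 | Fall 2024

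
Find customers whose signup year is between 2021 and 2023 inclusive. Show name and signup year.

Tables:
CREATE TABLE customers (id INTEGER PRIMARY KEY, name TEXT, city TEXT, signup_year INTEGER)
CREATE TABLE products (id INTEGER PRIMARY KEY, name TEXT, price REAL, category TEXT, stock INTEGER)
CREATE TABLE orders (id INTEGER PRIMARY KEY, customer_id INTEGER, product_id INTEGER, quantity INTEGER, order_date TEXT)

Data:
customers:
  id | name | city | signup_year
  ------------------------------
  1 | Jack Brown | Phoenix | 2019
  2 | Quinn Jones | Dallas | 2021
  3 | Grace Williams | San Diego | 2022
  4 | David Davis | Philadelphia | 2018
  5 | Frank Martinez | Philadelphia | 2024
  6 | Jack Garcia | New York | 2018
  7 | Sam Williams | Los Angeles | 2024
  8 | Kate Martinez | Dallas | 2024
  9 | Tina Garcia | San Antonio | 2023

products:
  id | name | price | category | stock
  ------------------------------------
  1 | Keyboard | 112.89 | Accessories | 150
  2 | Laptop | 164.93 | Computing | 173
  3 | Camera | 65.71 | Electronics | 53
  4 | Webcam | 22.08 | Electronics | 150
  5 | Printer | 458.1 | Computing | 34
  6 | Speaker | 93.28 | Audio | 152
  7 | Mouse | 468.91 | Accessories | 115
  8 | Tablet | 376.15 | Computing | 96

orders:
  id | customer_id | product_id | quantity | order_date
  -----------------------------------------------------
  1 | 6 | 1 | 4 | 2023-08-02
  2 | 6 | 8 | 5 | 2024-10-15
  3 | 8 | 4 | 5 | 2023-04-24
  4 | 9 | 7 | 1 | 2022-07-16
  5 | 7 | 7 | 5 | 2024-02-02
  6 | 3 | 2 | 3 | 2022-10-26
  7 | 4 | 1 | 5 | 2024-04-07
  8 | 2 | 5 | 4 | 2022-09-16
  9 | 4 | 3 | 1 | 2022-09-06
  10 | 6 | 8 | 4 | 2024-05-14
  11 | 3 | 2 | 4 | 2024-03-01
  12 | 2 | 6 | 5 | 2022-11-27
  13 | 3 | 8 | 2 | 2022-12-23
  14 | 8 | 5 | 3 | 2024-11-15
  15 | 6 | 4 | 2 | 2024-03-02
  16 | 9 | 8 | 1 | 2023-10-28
SELECT name, signup_year FROM customers WHERE signup_year BETWEEN 2021 AND 2023

Execution result:
name | signup_year
Quinn Jones | 2021
Grace Williams | 2022
Tina Garcia | 2023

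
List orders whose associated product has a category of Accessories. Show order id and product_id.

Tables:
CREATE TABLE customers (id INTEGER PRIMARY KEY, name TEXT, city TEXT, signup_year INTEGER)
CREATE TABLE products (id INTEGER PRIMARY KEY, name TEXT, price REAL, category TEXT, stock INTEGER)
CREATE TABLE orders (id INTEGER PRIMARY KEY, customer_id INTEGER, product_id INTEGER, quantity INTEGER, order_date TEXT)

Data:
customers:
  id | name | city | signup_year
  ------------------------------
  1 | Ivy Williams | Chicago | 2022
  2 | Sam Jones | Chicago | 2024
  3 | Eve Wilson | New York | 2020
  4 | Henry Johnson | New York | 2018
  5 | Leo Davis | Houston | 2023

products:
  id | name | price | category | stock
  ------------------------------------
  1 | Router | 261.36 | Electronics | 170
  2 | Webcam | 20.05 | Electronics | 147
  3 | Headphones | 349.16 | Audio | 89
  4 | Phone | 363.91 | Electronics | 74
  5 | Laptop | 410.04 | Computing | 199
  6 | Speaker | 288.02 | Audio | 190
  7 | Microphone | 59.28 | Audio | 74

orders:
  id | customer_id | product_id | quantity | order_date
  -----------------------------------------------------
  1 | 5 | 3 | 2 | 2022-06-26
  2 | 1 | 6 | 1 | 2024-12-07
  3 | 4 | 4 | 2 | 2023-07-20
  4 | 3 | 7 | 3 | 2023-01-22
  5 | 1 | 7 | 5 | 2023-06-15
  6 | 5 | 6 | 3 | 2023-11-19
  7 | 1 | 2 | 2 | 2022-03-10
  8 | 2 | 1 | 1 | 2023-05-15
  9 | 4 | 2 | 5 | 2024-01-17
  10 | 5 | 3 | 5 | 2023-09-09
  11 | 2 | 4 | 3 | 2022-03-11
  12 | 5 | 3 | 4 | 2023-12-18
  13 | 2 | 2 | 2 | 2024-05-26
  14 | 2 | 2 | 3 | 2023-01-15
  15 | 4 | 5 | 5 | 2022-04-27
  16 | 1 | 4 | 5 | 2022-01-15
SELECT id, product_id FROM orders WHERE product_id IN (SELECT id FROM products WHERE category = 'Accessories')

Execution result:
(no rows)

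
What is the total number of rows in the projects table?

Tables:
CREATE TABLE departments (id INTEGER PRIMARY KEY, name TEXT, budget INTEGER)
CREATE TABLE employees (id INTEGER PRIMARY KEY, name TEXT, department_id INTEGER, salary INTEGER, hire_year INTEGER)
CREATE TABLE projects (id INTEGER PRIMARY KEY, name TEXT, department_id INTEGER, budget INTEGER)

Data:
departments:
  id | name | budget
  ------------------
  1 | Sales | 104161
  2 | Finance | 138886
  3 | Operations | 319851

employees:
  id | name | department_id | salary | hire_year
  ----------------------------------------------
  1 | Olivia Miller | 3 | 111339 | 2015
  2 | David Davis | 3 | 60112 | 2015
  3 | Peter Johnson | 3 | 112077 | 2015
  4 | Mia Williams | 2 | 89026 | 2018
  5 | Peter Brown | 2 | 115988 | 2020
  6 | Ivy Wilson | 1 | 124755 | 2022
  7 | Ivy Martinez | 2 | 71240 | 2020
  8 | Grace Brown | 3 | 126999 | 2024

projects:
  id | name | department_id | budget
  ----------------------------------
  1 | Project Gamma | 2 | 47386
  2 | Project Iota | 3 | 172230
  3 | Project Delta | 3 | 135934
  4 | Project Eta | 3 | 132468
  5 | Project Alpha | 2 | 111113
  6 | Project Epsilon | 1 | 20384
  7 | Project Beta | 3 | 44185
SELECT COUNT(*) FROM projects

Execution result:
7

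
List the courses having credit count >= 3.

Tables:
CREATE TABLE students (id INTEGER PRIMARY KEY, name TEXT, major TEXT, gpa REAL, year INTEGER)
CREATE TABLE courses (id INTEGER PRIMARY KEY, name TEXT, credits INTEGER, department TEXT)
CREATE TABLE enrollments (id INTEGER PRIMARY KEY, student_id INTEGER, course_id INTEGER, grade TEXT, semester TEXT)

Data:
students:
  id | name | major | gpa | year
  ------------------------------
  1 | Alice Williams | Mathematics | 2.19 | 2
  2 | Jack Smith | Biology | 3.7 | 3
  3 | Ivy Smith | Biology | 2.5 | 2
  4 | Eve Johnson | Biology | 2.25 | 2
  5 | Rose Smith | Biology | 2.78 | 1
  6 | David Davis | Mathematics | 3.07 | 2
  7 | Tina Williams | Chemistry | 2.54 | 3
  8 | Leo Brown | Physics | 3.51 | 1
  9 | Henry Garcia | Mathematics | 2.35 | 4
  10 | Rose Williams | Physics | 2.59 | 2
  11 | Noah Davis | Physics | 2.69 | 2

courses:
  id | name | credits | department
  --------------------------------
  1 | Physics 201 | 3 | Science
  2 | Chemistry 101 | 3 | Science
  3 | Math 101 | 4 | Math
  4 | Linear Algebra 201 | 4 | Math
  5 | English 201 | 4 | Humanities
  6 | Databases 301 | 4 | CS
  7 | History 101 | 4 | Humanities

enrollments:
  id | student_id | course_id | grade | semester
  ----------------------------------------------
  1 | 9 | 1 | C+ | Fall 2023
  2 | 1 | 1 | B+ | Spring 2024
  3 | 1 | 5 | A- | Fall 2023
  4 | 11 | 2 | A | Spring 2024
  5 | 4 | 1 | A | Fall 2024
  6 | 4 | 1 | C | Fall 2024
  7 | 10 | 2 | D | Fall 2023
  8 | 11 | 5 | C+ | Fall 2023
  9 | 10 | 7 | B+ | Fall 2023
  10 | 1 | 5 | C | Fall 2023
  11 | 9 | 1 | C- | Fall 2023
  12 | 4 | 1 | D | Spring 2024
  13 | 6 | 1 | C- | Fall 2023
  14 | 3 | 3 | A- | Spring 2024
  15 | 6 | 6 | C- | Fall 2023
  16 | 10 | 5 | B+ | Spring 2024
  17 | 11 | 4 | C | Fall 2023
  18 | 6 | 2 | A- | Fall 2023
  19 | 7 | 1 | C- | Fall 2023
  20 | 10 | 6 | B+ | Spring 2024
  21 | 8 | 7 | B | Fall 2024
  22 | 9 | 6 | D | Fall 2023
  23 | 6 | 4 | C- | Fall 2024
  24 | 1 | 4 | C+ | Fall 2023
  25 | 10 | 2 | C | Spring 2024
SELECT name, credits FROM courses WHERE credits >= 3

Execution result:
name | credits
Physics 201 | 3
Chemistry 101 | 3
Math 101 | 4
Linear Algebra 201 | 4
English 201 | 4
Databases 301 | 4
History 101 | 4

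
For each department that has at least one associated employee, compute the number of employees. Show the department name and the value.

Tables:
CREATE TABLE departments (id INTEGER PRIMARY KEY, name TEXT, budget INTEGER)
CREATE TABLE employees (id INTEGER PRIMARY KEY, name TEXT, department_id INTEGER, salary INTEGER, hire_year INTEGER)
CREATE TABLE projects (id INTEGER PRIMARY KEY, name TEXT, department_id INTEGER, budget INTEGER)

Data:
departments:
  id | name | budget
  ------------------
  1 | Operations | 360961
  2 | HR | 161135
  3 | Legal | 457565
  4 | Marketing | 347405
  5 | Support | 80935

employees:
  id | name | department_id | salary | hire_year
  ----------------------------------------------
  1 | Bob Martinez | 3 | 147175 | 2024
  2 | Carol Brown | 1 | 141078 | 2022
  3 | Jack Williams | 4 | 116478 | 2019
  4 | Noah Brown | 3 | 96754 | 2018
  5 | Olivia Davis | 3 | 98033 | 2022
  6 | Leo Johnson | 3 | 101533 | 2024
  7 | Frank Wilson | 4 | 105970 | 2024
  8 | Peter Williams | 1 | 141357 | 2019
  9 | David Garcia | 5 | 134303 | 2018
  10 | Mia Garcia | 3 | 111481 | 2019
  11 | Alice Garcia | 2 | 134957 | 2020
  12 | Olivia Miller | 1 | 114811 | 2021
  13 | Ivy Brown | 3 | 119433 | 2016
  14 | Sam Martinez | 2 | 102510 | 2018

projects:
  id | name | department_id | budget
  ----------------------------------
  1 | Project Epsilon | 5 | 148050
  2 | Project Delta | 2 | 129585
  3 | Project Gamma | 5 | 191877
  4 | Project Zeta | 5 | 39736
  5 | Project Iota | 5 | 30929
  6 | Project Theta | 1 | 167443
SELECT p.name, COUNT(*) AS n FROM employees c JOIN departments p ON c.department_id = p.id GROUP BY p.id, p.name

Execution result:
name | n
Operations | 3
HR | 2
Legal | 6
Marketing | 2
Support | 1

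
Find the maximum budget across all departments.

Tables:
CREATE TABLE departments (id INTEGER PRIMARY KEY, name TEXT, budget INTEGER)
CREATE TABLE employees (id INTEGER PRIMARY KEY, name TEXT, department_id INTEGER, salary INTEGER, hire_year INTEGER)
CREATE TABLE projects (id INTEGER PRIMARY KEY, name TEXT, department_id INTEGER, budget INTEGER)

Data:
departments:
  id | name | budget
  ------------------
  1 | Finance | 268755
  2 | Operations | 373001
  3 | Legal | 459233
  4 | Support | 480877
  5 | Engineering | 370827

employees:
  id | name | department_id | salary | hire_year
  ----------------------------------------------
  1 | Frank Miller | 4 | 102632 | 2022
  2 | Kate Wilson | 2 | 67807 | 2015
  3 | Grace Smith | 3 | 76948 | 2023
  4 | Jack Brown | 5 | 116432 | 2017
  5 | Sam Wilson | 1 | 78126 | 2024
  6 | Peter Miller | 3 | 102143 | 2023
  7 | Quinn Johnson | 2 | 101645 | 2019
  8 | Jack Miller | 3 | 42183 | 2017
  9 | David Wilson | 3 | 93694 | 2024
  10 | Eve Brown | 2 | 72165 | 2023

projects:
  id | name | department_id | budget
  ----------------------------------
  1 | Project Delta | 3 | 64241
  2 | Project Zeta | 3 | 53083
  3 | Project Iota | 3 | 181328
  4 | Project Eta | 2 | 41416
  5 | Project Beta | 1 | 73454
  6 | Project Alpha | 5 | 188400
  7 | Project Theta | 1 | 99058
SELECT MAX(budget) FROM departments

Execution result:
480877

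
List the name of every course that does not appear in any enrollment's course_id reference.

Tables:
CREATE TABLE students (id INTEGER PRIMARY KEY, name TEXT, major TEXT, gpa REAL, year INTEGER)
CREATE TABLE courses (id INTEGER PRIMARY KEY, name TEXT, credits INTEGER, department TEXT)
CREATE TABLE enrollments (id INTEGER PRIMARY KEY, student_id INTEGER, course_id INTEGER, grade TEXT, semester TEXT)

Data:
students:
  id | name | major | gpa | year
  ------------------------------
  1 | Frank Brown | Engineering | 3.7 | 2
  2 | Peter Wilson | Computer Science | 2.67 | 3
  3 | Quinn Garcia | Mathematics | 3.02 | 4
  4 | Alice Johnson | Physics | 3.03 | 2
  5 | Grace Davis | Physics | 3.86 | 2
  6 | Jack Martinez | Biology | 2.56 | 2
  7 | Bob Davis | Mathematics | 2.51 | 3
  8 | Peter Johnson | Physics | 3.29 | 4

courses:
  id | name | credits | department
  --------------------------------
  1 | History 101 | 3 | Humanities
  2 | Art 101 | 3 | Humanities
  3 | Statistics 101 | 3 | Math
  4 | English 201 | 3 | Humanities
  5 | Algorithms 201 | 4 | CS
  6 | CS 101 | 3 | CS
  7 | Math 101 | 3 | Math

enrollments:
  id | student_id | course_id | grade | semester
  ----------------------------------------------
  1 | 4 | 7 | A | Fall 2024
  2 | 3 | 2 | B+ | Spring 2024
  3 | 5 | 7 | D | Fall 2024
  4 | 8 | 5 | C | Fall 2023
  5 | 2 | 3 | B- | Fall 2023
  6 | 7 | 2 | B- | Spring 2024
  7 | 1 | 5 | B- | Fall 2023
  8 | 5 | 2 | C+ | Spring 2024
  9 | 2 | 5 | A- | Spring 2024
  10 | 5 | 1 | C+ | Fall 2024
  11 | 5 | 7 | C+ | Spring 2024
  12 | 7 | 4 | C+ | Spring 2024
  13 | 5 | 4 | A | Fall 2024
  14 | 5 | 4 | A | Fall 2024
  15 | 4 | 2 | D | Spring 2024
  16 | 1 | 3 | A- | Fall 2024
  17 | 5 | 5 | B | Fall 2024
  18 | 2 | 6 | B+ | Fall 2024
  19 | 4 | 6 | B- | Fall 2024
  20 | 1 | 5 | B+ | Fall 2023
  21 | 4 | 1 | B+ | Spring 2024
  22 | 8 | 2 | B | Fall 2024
SELECT p.name FROM courses p LEFT JOIN enrollments c ON c.course_id = p.id WHERE c.id IS NULL

Execution result:
(no rows)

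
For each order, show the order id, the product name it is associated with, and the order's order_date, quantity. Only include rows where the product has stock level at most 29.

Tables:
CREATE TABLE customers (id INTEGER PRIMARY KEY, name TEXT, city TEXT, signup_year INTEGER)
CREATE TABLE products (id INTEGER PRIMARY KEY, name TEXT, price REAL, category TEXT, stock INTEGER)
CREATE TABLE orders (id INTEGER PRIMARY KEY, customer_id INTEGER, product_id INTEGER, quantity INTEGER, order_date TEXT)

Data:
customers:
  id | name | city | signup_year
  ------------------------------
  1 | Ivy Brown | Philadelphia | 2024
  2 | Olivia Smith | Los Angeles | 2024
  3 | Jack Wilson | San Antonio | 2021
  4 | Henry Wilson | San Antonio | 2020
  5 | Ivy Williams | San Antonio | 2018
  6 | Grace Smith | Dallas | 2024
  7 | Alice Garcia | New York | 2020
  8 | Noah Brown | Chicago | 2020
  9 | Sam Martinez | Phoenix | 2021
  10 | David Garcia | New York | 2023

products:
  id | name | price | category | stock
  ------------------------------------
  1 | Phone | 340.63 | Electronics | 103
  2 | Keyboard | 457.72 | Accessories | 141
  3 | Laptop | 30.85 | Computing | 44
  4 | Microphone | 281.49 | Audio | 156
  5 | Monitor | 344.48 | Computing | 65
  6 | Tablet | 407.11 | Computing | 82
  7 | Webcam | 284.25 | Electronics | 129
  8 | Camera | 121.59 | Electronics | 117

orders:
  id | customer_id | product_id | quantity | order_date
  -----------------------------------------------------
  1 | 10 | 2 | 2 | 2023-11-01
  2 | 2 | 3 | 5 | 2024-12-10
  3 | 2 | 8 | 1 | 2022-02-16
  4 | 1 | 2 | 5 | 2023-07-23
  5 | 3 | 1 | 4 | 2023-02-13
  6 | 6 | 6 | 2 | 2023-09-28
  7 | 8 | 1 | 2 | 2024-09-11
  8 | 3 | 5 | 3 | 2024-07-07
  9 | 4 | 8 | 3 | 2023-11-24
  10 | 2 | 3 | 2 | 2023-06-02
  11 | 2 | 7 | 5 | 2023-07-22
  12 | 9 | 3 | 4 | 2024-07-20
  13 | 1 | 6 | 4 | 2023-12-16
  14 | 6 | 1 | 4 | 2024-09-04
SELECT c.id, p.name AS product, c.order_date, c.quantity FROM orders c JOIN products p ON c.product_id = p.id WHERE p.stock <= 29

Execution result:
(no rows)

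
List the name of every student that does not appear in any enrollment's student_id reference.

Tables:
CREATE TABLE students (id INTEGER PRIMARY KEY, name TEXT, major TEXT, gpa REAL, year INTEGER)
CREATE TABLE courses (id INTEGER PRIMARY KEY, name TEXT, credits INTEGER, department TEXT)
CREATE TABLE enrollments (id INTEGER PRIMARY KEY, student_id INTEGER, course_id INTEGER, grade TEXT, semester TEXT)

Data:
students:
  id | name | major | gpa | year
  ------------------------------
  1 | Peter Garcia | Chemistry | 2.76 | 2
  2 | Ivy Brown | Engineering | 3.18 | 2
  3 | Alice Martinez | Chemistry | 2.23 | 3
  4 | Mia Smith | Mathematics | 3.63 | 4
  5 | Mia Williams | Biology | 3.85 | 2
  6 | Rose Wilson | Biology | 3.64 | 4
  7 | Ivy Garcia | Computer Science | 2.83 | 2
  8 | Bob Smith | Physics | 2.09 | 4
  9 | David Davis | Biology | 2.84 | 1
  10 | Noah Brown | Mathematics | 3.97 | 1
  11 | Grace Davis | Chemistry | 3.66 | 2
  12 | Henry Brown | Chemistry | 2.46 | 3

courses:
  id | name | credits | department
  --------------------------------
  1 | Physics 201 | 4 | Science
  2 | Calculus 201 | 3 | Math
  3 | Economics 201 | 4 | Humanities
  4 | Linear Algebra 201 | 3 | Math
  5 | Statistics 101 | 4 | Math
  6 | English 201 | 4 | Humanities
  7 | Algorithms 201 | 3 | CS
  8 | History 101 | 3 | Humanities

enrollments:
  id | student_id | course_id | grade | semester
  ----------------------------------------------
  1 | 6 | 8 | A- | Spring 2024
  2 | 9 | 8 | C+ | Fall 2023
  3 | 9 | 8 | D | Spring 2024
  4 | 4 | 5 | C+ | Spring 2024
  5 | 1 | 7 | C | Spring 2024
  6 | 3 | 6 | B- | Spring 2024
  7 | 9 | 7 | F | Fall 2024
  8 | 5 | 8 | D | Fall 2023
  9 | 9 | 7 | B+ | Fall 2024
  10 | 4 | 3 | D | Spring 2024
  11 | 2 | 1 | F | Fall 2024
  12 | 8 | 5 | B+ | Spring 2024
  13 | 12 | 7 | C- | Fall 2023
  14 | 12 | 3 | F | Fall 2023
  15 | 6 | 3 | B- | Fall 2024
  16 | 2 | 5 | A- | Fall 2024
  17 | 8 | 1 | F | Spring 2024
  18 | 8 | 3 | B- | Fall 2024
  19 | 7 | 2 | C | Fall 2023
SELECT p.name FROM students p LEFT JOIN enrollments c ON c.student_id = p.id WHERE c.id IS NULL

Execution result:
name
Noah Brown
Grace Davis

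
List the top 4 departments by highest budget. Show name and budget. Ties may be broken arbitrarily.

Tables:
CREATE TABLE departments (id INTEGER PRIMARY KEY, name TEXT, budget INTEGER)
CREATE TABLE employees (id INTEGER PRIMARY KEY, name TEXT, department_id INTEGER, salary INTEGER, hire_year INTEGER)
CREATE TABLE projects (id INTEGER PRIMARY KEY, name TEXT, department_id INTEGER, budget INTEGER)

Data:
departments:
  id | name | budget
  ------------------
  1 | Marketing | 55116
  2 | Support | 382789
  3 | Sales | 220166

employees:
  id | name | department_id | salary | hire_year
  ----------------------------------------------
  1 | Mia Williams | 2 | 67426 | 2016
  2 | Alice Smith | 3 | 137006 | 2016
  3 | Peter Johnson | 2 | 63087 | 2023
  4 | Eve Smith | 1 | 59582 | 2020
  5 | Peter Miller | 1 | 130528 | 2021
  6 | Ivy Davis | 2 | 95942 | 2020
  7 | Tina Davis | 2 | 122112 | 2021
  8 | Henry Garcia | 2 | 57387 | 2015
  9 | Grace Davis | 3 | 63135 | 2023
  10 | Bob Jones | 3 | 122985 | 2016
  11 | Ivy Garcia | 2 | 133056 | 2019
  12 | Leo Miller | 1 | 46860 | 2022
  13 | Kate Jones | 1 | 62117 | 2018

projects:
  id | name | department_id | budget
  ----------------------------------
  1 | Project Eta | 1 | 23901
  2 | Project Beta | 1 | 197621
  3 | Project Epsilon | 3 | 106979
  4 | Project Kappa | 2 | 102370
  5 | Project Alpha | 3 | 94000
SELECT name, budget FROM departments ORDER BY budget DESC LIMIT 4

Execution result:
name | budget
Support | 382789
Sales | 220166
Marketing | 55116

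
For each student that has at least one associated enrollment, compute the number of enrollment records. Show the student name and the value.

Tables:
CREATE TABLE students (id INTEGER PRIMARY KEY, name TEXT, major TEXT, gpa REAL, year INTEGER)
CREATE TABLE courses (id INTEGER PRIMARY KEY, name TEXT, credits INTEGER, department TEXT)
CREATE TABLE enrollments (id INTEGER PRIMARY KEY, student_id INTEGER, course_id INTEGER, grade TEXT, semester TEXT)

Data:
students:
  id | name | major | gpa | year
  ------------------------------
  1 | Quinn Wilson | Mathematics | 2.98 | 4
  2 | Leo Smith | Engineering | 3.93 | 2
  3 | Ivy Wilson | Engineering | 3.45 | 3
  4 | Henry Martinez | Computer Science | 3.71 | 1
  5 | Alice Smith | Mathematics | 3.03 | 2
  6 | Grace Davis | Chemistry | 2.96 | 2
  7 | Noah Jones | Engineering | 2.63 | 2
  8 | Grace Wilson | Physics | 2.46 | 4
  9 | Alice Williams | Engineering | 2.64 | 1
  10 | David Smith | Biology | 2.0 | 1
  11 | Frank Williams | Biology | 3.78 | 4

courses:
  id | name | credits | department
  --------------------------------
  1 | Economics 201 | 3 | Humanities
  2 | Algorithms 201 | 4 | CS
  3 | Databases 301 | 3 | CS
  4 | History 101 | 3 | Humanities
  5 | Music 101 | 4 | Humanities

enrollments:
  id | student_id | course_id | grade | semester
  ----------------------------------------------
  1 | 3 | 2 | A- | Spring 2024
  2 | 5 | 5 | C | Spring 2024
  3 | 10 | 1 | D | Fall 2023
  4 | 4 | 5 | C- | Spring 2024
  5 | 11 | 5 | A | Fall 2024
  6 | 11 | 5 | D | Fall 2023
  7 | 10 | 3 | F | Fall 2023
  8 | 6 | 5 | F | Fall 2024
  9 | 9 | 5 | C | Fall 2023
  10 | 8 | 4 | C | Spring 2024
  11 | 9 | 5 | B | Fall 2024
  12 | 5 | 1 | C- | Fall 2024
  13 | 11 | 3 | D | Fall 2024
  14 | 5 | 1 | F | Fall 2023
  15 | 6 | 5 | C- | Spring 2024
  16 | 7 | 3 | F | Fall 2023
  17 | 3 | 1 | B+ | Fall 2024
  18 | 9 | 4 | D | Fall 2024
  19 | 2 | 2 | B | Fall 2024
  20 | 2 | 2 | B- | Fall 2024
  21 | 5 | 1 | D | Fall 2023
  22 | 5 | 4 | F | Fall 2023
SELECT p.name, COUNT(*) AS n FROM enrollments c JOIN students p ON c.student_id = p.id GROUP BY p.id, p.name

Execution result:
name | n
Leo Smith | 2
Ivy Wilson | 2
Henry Martinez | 1
Alice Smith | 5
Grace Davis | 2
Noah Jones | 1
Grace Wilson | 1
Alice Williams | 3
David Smith | 2
Frank Williams | 3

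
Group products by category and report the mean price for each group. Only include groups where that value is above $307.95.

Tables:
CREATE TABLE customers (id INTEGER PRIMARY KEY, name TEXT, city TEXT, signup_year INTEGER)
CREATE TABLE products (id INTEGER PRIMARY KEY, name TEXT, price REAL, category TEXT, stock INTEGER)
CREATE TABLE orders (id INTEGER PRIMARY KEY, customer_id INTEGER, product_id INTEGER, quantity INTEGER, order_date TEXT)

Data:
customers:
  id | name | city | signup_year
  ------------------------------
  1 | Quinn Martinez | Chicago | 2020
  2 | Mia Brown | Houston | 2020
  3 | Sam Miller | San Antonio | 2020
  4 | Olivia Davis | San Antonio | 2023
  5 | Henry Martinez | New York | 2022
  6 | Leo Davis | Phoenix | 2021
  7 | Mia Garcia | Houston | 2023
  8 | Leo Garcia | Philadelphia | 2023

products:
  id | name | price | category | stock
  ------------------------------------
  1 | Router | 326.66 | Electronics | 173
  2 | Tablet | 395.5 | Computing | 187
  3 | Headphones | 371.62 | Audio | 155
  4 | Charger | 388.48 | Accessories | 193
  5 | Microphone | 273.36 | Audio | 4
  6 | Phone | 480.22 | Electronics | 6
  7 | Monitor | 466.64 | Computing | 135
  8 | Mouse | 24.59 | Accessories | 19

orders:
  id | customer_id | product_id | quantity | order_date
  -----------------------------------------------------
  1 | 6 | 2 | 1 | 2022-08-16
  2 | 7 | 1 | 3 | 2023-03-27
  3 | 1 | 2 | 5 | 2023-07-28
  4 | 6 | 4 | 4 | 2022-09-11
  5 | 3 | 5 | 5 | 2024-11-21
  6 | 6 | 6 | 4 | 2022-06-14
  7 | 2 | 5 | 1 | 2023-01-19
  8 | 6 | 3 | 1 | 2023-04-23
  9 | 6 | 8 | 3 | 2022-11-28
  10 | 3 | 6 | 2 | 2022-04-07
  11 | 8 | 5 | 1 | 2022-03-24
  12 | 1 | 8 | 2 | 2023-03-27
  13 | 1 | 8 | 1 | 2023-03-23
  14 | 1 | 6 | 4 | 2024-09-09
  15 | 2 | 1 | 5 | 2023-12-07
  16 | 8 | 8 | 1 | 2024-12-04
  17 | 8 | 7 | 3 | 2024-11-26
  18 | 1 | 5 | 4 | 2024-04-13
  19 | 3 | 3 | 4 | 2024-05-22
SELECT category, AVG(price) AS avg_price FROM products GROUP BY category HAVING AVG(price) > 307.95

Execution result:
category | avg_price
Audio | 322.49
Computing | 431.07
Electronics | 403.44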